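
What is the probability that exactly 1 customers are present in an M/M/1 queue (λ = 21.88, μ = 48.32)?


ρ = 21.88/48.32 = 0.4528
P_n = (1−ρ)·ρ^n = (1 − 0.4528)·0.4528^1 = 0.5472·0.452815 = 0.247774

Final: 0.247774


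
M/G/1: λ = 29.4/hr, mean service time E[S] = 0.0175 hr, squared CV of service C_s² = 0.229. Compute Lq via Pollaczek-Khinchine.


ρ = λ·E[S] = 29.4·0.0175 = 0.5145
Lq = ρ²(1+C_s²)/(2(1−ρ)) = 0.2647·(1+0.229)/(2·0.4855)
= 0.2647·1.2290/0.9710 = 0.33505

Final: 0.33505


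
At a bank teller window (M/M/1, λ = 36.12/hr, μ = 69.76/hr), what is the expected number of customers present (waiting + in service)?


ρ = λ/μ = 36.12/69.76 = 0.5178
L = ρ/(1−ρ) = 0.5178/(1 − 0.5178) = 0.5178/0.4822 = 1.0737

Final: 1.0737


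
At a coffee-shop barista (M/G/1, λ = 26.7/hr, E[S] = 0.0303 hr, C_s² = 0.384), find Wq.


ρ = λ·E[S] = 26.7·0.0303 = 0.8090
E[S²] = E[S]²(1+C_s²) = 0.0303²·(1+0.384) = 0.001271
Wq = λ·E[S²]/(2(1−ρ)) = 26.7·0.001271/(2·0.1910) = 0.08882 hr

Final: 0.08882 hr


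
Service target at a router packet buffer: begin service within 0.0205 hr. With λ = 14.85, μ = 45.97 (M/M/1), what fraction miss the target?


ρ = 14.85/45.97 = 0.3230
P(Wq > t) = ρ·e^{−(μ−λ)t} = 0.3230·e^{−0.6380}
= 0.3230·0.528369 = 0.170683

Final: 0.170683


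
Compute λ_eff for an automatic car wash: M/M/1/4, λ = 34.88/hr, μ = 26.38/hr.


ρ = 1.3222; P_K = (1−ρ)ρ^4/(1−ρ^5) = 0.323824
λ_eff = λ(1 − P_K) = 34.88·(1 − 0.323824) = 34.88·0.676176 = 23.5850 /hr

Final: 23.5850 /hr


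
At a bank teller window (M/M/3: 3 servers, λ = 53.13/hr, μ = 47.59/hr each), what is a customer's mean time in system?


a = 1.1164; ρ = 0.3721; P₀ = 0.321651
Lq = P₀·a^c·ρ/(c!(1−ρ)²) = 0.07042
Wq = Lq/λ = 0.07042/53.13 = 0.001325 hr
W = Wq + 1/μ = 0.001325 + 0.02101 = 0.02234 hr

Final: 0.02234 hr


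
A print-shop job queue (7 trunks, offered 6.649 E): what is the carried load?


B(7,6.649) = 0.226858 (Erlang-B)
Carried load = a(1 − B) = 6.649·(1 − 0.226858) = 6.649·0.773142 = 5.1406 E

Final: 5.1406 Erlangs


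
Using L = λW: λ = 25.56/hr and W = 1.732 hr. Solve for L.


L = λW = 25.56·1.732 = 44.2699

Final: 44.2699


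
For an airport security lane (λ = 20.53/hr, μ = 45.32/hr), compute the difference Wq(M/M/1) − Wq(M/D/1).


ρ = 20.53/45.32 = 0.4530
Wq(M/M/1) = ρ/(μ−λ) = 0.4530/24.79 = 0.01827 hr
Wq(M/D/1) = ρ/(2(μ−λ)) = 0.009137 hr
Savings = 0.01827 − 0.009137 = 0.009137 hr

Final: 0.009137 hr


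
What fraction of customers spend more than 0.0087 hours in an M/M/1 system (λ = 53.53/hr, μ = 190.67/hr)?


W ~ Exponential(μ−λ) for M/M/1.
μ − λ = 190.67 − 53.53 = 137.1400
P(W > t) = e^{−(μ−λ)t} = e^{−1.1931} = 0.303274

Final: 0.303274


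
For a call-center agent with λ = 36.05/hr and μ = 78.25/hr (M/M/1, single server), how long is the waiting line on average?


ρ = 36.05/78.25 = 0.4607
Lq = ρ²/(1−ρ) = 0.2122/0.5393 = 0.3936

Final: 0.3936


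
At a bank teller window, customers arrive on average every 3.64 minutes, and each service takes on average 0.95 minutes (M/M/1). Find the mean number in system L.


λ = 60/3.64 = 16.4835 /hr
μ = 60/0.95 = 63.1579 /hr
ρ = λ/μ = 16.4835/63.1579 = 0.2610
L = ρ/(1−ρ) = 0.2610/0.7390 = 0.3532

Final: 0.3532


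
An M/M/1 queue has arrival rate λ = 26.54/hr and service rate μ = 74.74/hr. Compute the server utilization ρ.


ρ = λ/μ = 26.54/74.74 = 0.3551

Final: 0.3551


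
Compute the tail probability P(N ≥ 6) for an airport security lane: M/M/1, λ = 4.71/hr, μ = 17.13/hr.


ρ = 4.71/17.13 = 0.2750
P(N ≥ n) = ρ^n = 0.2750^6 = 0.0004321

Final: 0.0004321


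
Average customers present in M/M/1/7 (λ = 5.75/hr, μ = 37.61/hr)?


ρ = 5.75/37.61 = 0.1529
L = ρ[1 − (K+1)ρ^K + Kρ^(K+1)] / [(1−ρ)(1−ρ^(K+1))]
Numerator: 0.1529·(1 − 8·0.000001952 + 7·0.0000002985) = 0.152883
Denominator: (0.8471)·(1.000000) = 0.847115
L = 0.152883/0.847115 = 0.1805

Final: 0.1805


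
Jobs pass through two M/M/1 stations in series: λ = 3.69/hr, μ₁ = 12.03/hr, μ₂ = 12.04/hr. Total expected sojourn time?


Each node sees arrival rate λ = 3.69/hr (tandem ⇒ throughput preserved).
W₁ = 1/(μ₁−λ) = 1/(12.03−3.69) = 0.11990 hr
W₂ = 1/(μ₂−λ) = 1/(12.04−3.69) = 0.11976 hr
W_total = W₁ + W₂ = 0.11990 + 0.11976 = 0.23966 hr

Final: 0.23966 hr


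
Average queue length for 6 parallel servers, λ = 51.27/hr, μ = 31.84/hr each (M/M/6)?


a = λ/μ = 1.6102; ρ = a/6 = 0.2684
P₀ = 0.199762
Lq = P₀·a^c·ρ / (c!·(1−ρ)²) = 0.199762·17.43177·0.2684/(720·0.53528)
= 0.002425

Final: 0.002425


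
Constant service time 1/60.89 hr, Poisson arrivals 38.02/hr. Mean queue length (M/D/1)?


ρ = 38.02/60.89 = 0.6244
M/D/1: Lq = ρ²/(2(1−ρ)) = 0.3899/(2·0.3756) = 0.51902

Final: 0.51902


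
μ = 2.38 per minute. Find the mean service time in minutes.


Mean service time = 1/μ = 1/2.38 minute = 0.42017 minute
In minutes: 0.42017 × 1 = 0.4202 min

Final: 0.4202 min


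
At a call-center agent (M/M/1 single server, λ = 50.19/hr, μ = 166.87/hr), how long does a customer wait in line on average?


ρ = 50.19/166.87 = 0.3008
Wq = ρ/(μ−λ) = 0.3008/(166.87 − 50.19) = 0.3008/116.68 = 0.002578 hr

Final: 0.002578 hr


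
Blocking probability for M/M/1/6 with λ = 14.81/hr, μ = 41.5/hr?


ρ = λ/μ = 14.81/41.5 = 0.3569
P_K = (1−ρ)ρ^K/(1−ρ^(K+1)) = (0.6431·0.002066)/(1 − 0.0007371)
= 0.001328/0.999263 = 0.001329

Final: 0.001329


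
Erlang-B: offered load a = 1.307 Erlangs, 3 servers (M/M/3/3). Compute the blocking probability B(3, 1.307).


B(c,a) = (a^c/c!) / Σ_{k=0}^{c} a^k/k!
a^3/3! = 0.372114
Σ terms (k=0..3): 1.00000 + 1.30700 + 0.85412 + 0.37211 = 3.533238
B = 0.372114/3.533238 = 0.105318

Final: 0.105318


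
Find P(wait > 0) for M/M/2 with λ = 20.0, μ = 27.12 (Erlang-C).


a = λ/μ = 0.7375; ρ = a/2 = 0.3687
P₀ = 0.461207 (from M/M/c formula)
C(c,a) = [a^c/(c!(1−ρ))]·P₀ = [0.54385/(2·0.6313)]·0.461207
= 0.43076·0.461207 = 0.198670

Final: 0.198670


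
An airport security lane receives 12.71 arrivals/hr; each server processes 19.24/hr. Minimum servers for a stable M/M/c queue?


Stability requires cμ > λ ⇔ c > λ/μ.
λ/μ = 12.71/19.24 = 0.6606
Minimum integer c = ⌊0.6606⌋ + 1 = 1
Check: 1·19.24 = 19.24 > 12.71, while 0·19.24 = 0.00 ≤ 12.71

Final: 1 servers


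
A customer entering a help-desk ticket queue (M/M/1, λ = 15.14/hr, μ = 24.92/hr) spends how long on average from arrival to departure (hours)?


W = 1/(μ−λ) = 1/(24.92 − 15.14) = 1/9.78 = 0.1022 hr

Final: 0.1022 hr


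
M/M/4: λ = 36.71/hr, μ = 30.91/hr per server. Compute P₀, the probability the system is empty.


a = λ/μ = 36.71/30.91 = 1.1876; ρ = a/c = 0.2969
Σ_{k=0}^{3} a^k/k! (terms k=0..3) = 1.00000 + 1.18764 + 0.70525 + 0.27919 = 3.17208
Tail: a^4/(4!(1−ρ)) = 1.98949/(24·0.7031) = 0.11790
P₀ = 1/(3.17208 + 0.11790) = 1/3.28998 = 0.303953

Final: 0.303953


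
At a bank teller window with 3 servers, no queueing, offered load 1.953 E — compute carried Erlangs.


B(3,1.953) = 0.203474 (Erlang-B)
Carried load = a(1 − B) = 1.953·(1 − 0.203474) = 1.953·0.796526 = 1.5556 E

Final: 1.5556 Erlangs


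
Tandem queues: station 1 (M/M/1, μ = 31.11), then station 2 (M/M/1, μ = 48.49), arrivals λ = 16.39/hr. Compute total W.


Each node sees arrival rate λ = 16.39/hr (tandem ⇒ throughput preserved).
W₁ = 1/(μ₁−λ) = 1/(31.11−16.39) = 0.06793 hr
W₂ = 1/(μ₂−λ) = 1/(48.49−16.39) = 0.03115 hr
W_total = W₁ + W₂ = 0.06793 + 0.03115 = 0.09909 hr

Final: 0.09909 hr


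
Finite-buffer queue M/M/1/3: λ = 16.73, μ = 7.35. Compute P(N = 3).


ρ = λ/μ = 16.73/7.35 = 2.2762
P_K = (1−ρ)ρ^K/(1−ρ^(K+1)) = (-1.2762·11.793041)/(1 − 26.843207)
= -15.050167/-25.843207 = 0.582364

Final: 0.582364


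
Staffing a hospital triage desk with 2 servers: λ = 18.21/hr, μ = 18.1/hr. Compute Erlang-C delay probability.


a = λ/μ = 1.0061; ρ = a/2 = 0.5030
P₀ = 0.330638 (from M/M/c formula)
C(c,a) = [a^c/(c!(1−ρ))]·P₀ = [1.01219/(2·0.4970)]·0.330638
= 1.01838·0.330638 = 0.336715

Final: 0.336715


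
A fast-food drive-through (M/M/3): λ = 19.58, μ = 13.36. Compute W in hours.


a = 1.4656; ρ = 0.4885; P₀ = 0.219045
Lq = P₀·a^c·ρ/(c!(1−ρ)²) = 0.21460
Wq = Lq/λ = 0.21460/19.58 = 0.01096 hr
W = Wq + 1/μ = 0.01096 + 0.07485 = 0.08581 hr

Final: 0.08581 hr


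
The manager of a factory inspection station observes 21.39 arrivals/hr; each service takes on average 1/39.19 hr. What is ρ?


ρ = λ/μ = 21.39/39.19 = 0.5458

Final: 0.5458


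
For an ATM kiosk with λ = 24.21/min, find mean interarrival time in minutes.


Mean interarrival time = 1/λ = 1/24.21 minute = 0.04131 minute
In minutes: 0.04131 × 1 = 0.04131 min

Final: 0.04131 min


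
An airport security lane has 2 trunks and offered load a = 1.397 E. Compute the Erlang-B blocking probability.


B(c,a) = (a^c/c!) / Σ_{k=0}^{c} a^k/k!
a^2/2! = 0.975805
Σ terms (k=0..2): 1.00000 + 1.39700 + 0.97580 = 3.372804
B = 0.975805/3.372804 = 0.289315

Final: 0.289315


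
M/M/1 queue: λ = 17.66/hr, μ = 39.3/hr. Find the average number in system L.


ρ = λ/μ = 17.66/39.3 = 0.4494
L = ρ/(1−ρ) = 0.4494/(1 − 0.4494) = 0.4494/0.5506 = 0.8161

Final: 0.8161


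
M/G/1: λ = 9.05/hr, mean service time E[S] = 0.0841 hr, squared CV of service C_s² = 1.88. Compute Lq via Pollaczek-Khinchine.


ρ = λ·E[S] = 9.05·0.0841 = 0.7611
Lq = ρ²(1+C_s²)/(2(1−ρ)) = 0.5793·(1+1.88)/(2·0.2389)
= 0.5793·2.8800/0.4778 = 3.49176

Final: 3.49176


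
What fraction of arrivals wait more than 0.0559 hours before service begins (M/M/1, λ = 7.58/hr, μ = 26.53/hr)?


ρ = 7.58/26.53 = 0.2857
P(Wq > t) = ρ·e^{−(μ−λ)t} = 0.2857·e^{−1.0593}
= 0.2857·0.346697 = 0.099056

Final: 0.099056


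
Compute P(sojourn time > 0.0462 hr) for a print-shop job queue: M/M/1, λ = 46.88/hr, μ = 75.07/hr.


W ~ Exponential(μ−λ) for M/M/1.
μ − λ = 75.07 − 46.88 = 28.1900
P(W > t) = e^{−(μ−λ)t} = e^{−1.3024} = 0.271884

Final: 0.271884


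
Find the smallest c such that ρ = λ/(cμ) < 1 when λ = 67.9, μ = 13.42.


Stability requires cμ > λ ⇔ c > λ/μ.
λ/μ = 67.9/13.42 = 5.0596
Minimum integer c = ⌊5.0596⌋ + 1 = 6
Check: 6·13.42 = 80.52 > 67.9, while 5·13.42 = 67.10 ≤ 67.9

Final: 6 servers


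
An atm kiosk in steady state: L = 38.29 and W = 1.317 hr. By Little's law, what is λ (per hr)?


λ = L/W = 38.29/1.317 = 29.0737 /hr

Final: 29.0737 /hr


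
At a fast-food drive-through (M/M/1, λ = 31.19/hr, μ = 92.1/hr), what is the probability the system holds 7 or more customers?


ρ = 31.19/92.1 = 0.3387
P(N ≥ n) = ρ^n = 0.3387^7 = 0.0005108

Final: 0.0005108


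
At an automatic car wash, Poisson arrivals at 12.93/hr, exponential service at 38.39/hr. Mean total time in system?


W = 1/(μ−λ) = 1/(38.39 − 12.93) = 1/25.46 = 0.03928 hr

Final: 0.03928 hr


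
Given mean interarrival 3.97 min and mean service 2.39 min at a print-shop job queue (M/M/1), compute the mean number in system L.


λ = 60/3.97 = 15.1134 /hr
μ = 60/2.39 = 25.1046 /hr
ρ = λ/μ = 15.1134/25.1046 = 0.6020
L = ρ/(1−ρ) = 0.6020/0.3980 = 1.5127

Final: 1.5127


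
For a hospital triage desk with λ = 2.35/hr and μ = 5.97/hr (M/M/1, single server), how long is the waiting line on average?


ρ = 2.35/5.97 = 0.3936
Lq = ρ²/(1−ρ) = 0.1549/0.6064 = 0.2555

Final: 0.2555


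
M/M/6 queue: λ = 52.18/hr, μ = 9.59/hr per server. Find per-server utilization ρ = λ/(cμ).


ρ = λ/(cμ) = 52.18/(6·9.59) = 52.18/57.54 = 0.9068

Final: 0.9068


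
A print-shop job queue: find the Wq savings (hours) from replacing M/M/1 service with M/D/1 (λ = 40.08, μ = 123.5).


ρ = 40.08/123.5 = 0.3245
Wq(M/M/1) = ρ/(μ−λ) = 0.3245/83.42 = 0.003890 hr
Wq(M/D/1) = ρ/(2(μ−λ)) = 0.001945 hr
Savings = 0.003890 − 0.001945 = 0.001945 hr

Final: 0.001945 hr


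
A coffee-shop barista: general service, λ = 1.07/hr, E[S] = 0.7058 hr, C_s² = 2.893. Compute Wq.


ρ = λ·E[S] = 1.07·0.7058 = 0.7552
E[S²] = E[S]²(1+C_s²) = 0.7058²·(1+2.893) = 1.939312
Wq = λ·E[S²]/(2(1−ρ)) = 1.07·1.939312/(2·0.2448) = 4.23839 hr

Final: 4.23839 hr


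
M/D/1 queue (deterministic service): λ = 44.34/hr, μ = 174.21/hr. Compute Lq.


ρ = 44.34/174.21 = 0.2545
M/D/1: Lq = ρ²/(2(1−ρ)) = 0.06478/(2·0.7455) = 0.04345

Final: 0.04345


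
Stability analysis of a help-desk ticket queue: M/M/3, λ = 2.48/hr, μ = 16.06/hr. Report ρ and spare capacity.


Total capacity cμ = 3·16.06 = 48.18/hr
ρ = λ/(cμ) = 2.48/48.18 = 0.05147
Stable ⇔ ρ < 1: YES
Spare capacity = cμ − λ = 48.18 − 2.48 = 45.70/hr

Final: ρ = 0.05147; stable; margin = 45.70/hr


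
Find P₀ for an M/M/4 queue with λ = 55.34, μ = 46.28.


a = λ/μ = 55.34/46.28 = 1.1958; ρ = a/c = 0.2989
Σ_{k=0}^{3} a^k/k! (terms k=0..3) = 1.00000 + 1.19576 + 0.71493 + 0.28496 = 3.19565
Tail: a^4/(4!(1−ρ)) = 2.04448/(24·0.7011) = 0.12151
P₀ = 1/(3.19565 + 0.12151) = 1/3.31716 = 0.301462

Final: 0.301462


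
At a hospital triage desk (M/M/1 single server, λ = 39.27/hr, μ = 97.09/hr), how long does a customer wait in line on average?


ρ = 39.27/97.09 = 0.4045
Wq = ρ/(μ−λ) = 0.4045/(97.09 − 39.27) = 0.4045/57.82 = 0.006995 hr

Final: 0.006995 hr


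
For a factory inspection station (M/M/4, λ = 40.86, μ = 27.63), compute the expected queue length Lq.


a = λ/μ = 1.4788; ρ = a/4 = 0.3697
P₀ = 0.225862
Lq = P₀·a^c·ρ / (c!·(1−ρ)²) = 0.225862·4.78266·0.3697/(24·0.39727)
= 0.04189

Final: 0.04189


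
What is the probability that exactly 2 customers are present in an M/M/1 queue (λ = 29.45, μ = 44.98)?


ρ = 29.45/44.98 = 0.6547
P_n = (1−ρ)·ρ^n = (1 − 0.6547)·0.6547^2 = 0.3453·0.428678 = 0.148007

Final: 0.148007


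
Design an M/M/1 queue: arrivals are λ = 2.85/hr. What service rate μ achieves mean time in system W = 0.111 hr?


W = 1/(μ−λ) ⇒ μ − λ = 1/W = 1/0.111 = 9.0090
μ = λ + 1/W = 2.85 + 9.0090 = 11.8590 per hr

Final: 11.8590 /hr


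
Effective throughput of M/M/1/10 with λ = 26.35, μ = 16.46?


ρ = 1.6009; P_K = (1−ρ)ρ^10/(1−ρ^11) = 0.377465
λ_eff = λ(1 − P_K) = 26.35·(1 − 0.377465) = 26.35·0.622535 = 16.4038 /hr

Final: 16.4038 /hr


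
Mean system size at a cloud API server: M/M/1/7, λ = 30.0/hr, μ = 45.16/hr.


ρ = 30.0/45.16 = 0.6643
L = ρ[1 − (K+1)ρ^K + Kρ^(K+1)] / [(1−ρ)(1−ρ^(K+1))]
Numerator: 0.6643·(1 − 8·0.057091 + 7·0.037926) = 0.537257
Denominator: (0.3357)·(0.962074) = 0.322964
L = 0.537257/0.322964 = 1.6635

Final: 1.6635


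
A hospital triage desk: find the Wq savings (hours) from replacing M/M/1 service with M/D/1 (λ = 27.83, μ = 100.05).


ρ = 27.83/100.05 = 0.2782
Wq(M/M/1) = ρ/(μ−λ) = 0.2782/72.22 = 0.003852 hr
Wq(M/D/1) = ρ/(2(μ−λ)) = 0.001926 hr
Savings = 0.003852 − 0.001926 = 0.001926 hr

Final: 0.001926 hr


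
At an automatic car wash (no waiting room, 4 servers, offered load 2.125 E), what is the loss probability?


B(c,a) = (a^c/c!) / Σ_{k=0}^{c} a^k/k!
a^4/4! = 0.849620
Σ terms (k=0..4): 1.00000 + 2.12500 + 2.25781 + 1.59928 + 0.84962 = 7.831716
B = 0.849620/7.831716 = 0.108484

Final: 0.108484


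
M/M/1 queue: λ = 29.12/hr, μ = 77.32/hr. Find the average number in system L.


ρ = λ/μ = 29.12/77.32 = 0.3766
L = ρ/(1−ρ) = 0.3766/(1 − 0.3766) = 0.3766/0.6234 = 0.6041

Final: 0.6041


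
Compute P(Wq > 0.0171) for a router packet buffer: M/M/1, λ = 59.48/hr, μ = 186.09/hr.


ρ = 59.48/186.09 = 0.3196
P(Wq > t) = ρ·e^{−(μ−λ)t} = 0.3196·e^{−2.1650}
= 0.3196·0.114746 = 0.036676

Final: 0.036676


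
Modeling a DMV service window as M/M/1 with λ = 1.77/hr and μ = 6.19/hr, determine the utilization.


ρ = λ/μ = 1.77/6.19 = 0.2859

Final: 0.2859


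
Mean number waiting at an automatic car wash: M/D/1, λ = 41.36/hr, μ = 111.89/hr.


ρ = 41.36/111.89 = 0.3696
M/D/1: Lq = ρ²/(2(1−ρ)) = 0.1366/(2·0.6304) = 0.10838

Final: 0.10838


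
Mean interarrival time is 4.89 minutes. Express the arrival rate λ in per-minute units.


λ = 1/(interarrival time) in consistent units.
1 minute = 1 min, so λ = 1/4.89 = 0.2045 per minute

Final: 0.2045 /min


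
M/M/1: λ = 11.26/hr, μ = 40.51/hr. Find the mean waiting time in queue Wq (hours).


ρ = 11.26/40.51 = 0.2780
Wq = ρ/(μ−λ) = 0.2780/(40.51 − 11.26) = 0.2780/29.25 = 0.009503 hr

Final: 0.009503 hr


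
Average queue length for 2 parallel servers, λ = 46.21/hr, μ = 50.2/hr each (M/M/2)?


a = λ/μ = 0.9205; ρ = a/2 = 0.4603
P₀ = 0.369620
Lq = P₀·a^c·ρ / (c!·(1−ρ)²) = 0.369620·0.84735·0.4603/(2·0.29132)
= 0.24741

Final: 0.24741


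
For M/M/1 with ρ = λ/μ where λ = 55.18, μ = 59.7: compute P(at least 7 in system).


ρ = 55.18/59.7 = 0.9243
P(N ≥ n) = ρ^n = 0.9243^7 = 0.576304

Final: 0.576304


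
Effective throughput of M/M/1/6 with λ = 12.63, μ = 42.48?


ρ = 0.2973; P_K = (1−ρ)ρ^6/(1−ρ^7) = 0.0004855
λ_eff = λ(1 − P_K) = 12.63·(1 − 0.0004855) = 12.63·0.999515 = 12.6239 /hr

Final: 12.6239 /hr


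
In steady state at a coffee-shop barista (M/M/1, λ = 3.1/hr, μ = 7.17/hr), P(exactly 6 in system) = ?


ρ = 3.1/7.17 = 0.4324
P_n = (1−ρ)·ρ^n = (1 − 0.4324)·0.4324^6 = 0.5676·0.006532 = 0.003708

Final: 0.003708


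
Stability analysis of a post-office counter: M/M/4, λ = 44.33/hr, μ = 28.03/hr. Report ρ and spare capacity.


Total capacity cμ = 4·28.03 = 112.12/hr
ρ = λ/(cμ) = 44.33/112.12 = 0.3954
Stable ⇔ ρ < 1: YES
Spare capacity = cμ − λ = 112.12 − 44.33 = 67.79/hr

Final: ρ = 0.3954; stable; margin = 67.79/hr


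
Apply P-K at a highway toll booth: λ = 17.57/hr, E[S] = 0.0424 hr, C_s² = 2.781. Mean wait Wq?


ρ = λ·E[S] = 17.57·0.0424 = 0.7450
E[S²] = E[S]²(1+C_s²) = 0.0424²·(1+2.781) = 0.006797
Wq = λ·E[S²]/(2(1−ρ)) = 17.57·0.006797/(2·0.2550) = 0.23415 hr

Final: 0.23415 hr


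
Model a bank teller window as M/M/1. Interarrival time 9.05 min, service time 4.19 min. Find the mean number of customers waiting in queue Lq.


λ = 60/9.05 = 6.6298 /hr
μ = 60/4.19 = 14.3198 /hr
ρ = λ/μ = 6.6298/14.3198 = 0.4630
Lq = ρ²/(1−ρ) = 0.2144/0.5370 = 0.3992

Final: 0.3992


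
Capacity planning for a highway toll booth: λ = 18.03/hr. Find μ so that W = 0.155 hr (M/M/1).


W = 1/(μ−λ) ⇒ μ − λ = 1/W = 1/0.155 = 6.4516
μ = λ + 1/W = 18.03 + 6.4516 = 24.4816 per hr

Final: 24.4816 /hr


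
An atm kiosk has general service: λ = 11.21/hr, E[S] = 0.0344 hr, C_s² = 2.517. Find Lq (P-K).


ρ = λ·E[S] = 11.21·0.0344 = 0.3856
Lq = ρ²(1+C_s²)/(2(1−ρ)) = 0.1487·(1+2.517)/(2·0.6144)
= 0.1487·3.5170/1.2288 = 0.42563

Final: 0.42563


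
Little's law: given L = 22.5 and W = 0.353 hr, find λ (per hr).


λ = L/W = 22.5/0.353 = 63.7394 /hr

Final: 63.7394 /hr


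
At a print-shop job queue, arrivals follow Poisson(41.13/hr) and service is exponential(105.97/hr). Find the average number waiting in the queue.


ρ = 41.13/105.97 = 0.3881
Lq = ρ²/(1−ρ) = 0.1506/0.6119 = 0.2462

Final: 0.2462


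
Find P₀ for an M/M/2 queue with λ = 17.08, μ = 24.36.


a = λ/μ = 17.08/24.36 = 0.7011; ρ = a/c = 0.3506
Σ_{k=0}^{1} a^k/k! (terms k=0..1) = 1.00000 + 0.70115 = 1.70115
Tail: a^2/(2!(1−ρ)) = 0.49161/(2·0.6494) = 0.37850
P₀ = 1/(1.70115 + 0.37850) = 1/2.07965 = 0.480851

Final: 0.480851


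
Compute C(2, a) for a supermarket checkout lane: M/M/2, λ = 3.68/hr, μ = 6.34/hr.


a = λ/μ = 0.5804; ρ = a/2 = 0.2902
P₀ = 0.550122 (from M/M/c formula)
C(c,a) = [a^c/(c!(1−ρ))]·P₀ = [0.33691/(2·0.7098)]·0.550122
= 0.23734·0.550122 = 0.130564

Final: 0.130564


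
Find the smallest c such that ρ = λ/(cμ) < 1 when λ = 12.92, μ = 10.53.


Stability requires cμ > λ ⇔ c > λ/μ.
λ/μ = 12.92/10.53 = 1.2270
Minimum integer c = ⌊1.2270⌋ + 1 = 2
Check: 2·10.53 = 21.06 > 12.92, while 1·10.53 = 10.53 ≤ 12.92

Final: 2 servers


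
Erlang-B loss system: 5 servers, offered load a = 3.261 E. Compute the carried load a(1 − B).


B(5,3.261) = 0.132788 (Erlang-B)
Carried load = a(1 − B) = 3.261·(1 − 0.132788) = 3.261·0.867212 = 2.8280 E

Final: 2.8280 Erlangs


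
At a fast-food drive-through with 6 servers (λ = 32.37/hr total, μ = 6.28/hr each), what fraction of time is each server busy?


ρ = λ/(cμ) = 32.37/(6·6.28) = 32.37/37.68 = 0.8591

Final: 0.8591


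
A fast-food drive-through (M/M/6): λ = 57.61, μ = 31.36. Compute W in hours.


a = 1.8371; ρ = 0.3062; P₀ = 0.159146
Lq = P₀·a^c·ρ/(c!(1−ρ)²) = 0.005403
Wq = Lq/λ = 0.005403/57.61 = 0.00009379 hr
W = Wq + 1/μ = 0.00009379 + 0.03189 = 0.03198 hr

Final: 0.03198 hr


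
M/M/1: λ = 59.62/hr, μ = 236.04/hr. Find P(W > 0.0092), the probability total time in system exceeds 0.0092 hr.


W ~ Exponential(μ−λ) for M/M/1.
μ − λ = 236.04 − 59.62 = 176.4200
P(W > t) = e^{−(μ−λ)t} = e^{−1.6231} = 0.197293

Final: 0.197293


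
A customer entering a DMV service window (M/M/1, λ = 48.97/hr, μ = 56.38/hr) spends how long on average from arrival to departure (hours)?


W = 1/(μ−λ) = 1/(56.38 − 48.97) = 1/7.41 = 0.1350 hr

Final: 0.1350 hr


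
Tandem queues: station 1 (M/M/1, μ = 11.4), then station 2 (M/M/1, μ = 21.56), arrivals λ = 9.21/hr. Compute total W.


Each node sees arrival rate λ = 9.21/hr (tandem ⇒ throughput preserved).
W₁ = 1/(μ₁−λ) = 1/(11.4−9.21) = 0.45662 hr
W₂ = 1/(μ₂−λ) = 1/(21.56−9.21) = 0.08097 hr
W_total = W₁ + W₂ = 0.45662 + 0.08097 = 0.53759 hr

Final: 0.53759 hr


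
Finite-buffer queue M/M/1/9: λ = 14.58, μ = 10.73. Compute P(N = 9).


ρ = λ/μ = 14.58/10.73 = 1.3588
P_K = (1−ρ)ρ^K/(1−ρ^(K+1)) = (-0.3588·15.791385)/(1 − 21.457446)
= -5.666061/-20.457446 = 0.276968

Final: 0.276968


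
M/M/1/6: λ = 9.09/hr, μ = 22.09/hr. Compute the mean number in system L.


ρ = 9.09/22.09 = 0.4115
L = ρ[1 − (K+1)ρ^K + Kρ^(K+1)] / [(1−ρ)(1−ρ^(K+1))]
Numerator: 0.4115·(1 − 7·0.004855 + 6·0.001998) = 0.402446
Denominator: (0.5885)·(0.998002) = 0.587326
L = 0.402446/0.587326 = 0.6852

Final: 0.6852


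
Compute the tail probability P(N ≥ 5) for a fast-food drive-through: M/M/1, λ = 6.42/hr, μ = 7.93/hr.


ρ = 6.42/7.93 = 0.8096
P(N ≥ n) = ρ^n = 0.8096^5 = 0.347784

Final: 0.347784


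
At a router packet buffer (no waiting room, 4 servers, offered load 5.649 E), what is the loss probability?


B(c,a) = (a^c/c!) / Σ_{k=0}^{c} a^k/k!
a^4/4! = 42.430198
Σ terms (k=0..4): 1.00000 + 5.64900 + 15.95560 + 30.04440 + 42.43020 = 95.079194
B = 42.430198/95.079194 = 0.446262

Final: 0.446262


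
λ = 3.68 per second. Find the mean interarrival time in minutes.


Mean interarrival time = 1/λ = 1/3.68 second = 0.27174 second
In minutes: 0.27174 × 0.0166667 = 0.004529 min

Final: 0.004529 min


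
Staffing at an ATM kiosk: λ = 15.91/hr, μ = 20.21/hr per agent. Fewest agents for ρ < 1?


Stability requires cμ > λ ⇔ c > λ/μ.
λ/μ = 15.91/20.21 = 0.7872
Minimum integer c = ⌊0.7872⌋ + 1 = 1
Check: 1·20.21 = 20.21 > 15.91, while 0·20.21 = 0.00 ≤ 15.91

Final: 1 servers


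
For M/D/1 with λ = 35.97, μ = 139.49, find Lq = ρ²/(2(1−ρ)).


ρ = 35.97/139.49 = 0.2579
M/D/1: Lq = ρ²/(2(1−ρ)) = 0.06650/(2·0.7421) = 0.04480

Final: 0.04480


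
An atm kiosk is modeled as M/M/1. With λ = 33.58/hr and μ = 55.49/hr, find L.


ρ = λ/μ = 33.58/55.49 = 0.6052
L = ρ/(1−ρ) = 0.6052/(1 − 0.6052) = 0.6052/0.3948 = 1.5326

Final: 1.5326


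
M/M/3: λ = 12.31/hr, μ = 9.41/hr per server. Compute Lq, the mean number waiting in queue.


a = λ/μ = 1.3082; ρ = a/3 = 0.4361
P₀ = 0.261404
Lq = P₀·a^c·ρ / (c!·(1−ρ)²) = 0.261404·2.23875·0.4361/(6·0.31803)
= 0.13374

Final: 0.13374


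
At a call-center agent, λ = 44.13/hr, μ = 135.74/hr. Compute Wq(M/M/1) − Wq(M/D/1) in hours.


ρ = 44.13/135.74 = 0.3251
Wq(M/M/1) = ρ/(μ−λ) = 0.3251/91.61 = 0.003549 hr
Wq(M/D/1) = ρ/(2(μ−λ)) = 0.001774 hr
Savings = 0.003549 − 0.001774 = 0.001774 hr

Final: 0.001774 hr


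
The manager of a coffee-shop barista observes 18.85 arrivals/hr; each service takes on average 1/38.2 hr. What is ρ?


ρ = λ/μ = 18.85/38.2 = 0.4935

Final: 0.4935


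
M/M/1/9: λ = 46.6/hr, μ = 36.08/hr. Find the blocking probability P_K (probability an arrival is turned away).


ρ = λ/μ = 46.6/36.08 = 1.2916
P_K = (1−ρ)ρ^K/(1−ρ^(K+1)) = (-0.2916·10.001715)/(1 − 12.917958)
= -2.916243/-11.917958 = 0.244693

Final: 0.244693


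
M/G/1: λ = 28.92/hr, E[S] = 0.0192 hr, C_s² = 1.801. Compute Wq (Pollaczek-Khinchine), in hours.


ρ = λ·E[S] = 28.92·0.0192 = 0.5553
E[S²] = E[S]²(1+C_s²) = 0.0192²·(1+1.801) = 0.001033
Wq = λ·E[S²]/(2(1−ρ)) = 28.92·0.001033/(2·0.4447) = 0.03357 hr

Final: 0.03357 hr


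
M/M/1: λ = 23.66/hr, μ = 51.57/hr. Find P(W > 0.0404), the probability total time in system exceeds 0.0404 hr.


W ~ Exponential(μ−λ) for M/M/1.
μ − λ = 51.57 − 23.66 = 27.9100
P(W > t) = e^{−(μ−λ)t} = e^{−1.1276} = 0.323821

Final: 0.323821


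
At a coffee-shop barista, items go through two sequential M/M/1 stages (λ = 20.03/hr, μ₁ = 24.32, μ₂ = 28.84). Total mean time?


Each node sees arrival rate λ = 20.03/hr (tandem ⇒ throughput preserved).
W₁ = 1/(μ₁−λ) = 1/(24.32−20.03) = 0.23310 hr
W₂ = 1/(μ₂−λ) = 1/(28.84−20.03) = 0.11351 hr
W_total = W₁ + W₂ = 0.23310 + 0.11351 = 0.34661 hr

Final: 0.34661 hr


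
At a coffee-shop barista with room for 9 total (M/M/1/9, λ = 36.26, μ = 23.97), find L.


ρ = 36.26/23.97 = 1.5127
L = ρ[1 − (K+1)ρ^K + Kρ^(K+1)] / [(1−ρ)(1−ρ^(K+1))]
Numerator: 1.5127·(1 − 10·41.479918 + 9·62.747678) = 228.315344
Denominator: (-0.5127)·(-61.747678) = 31.659531
L = 228.315344/31.659531 = 7.2116

Final: 7.2116


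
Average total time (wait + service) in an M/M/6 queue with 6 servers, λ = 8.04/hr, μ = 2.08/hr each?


a = 3.8654; ρ = 0.6442; P₀ = 0.019427
Lq = P₀·a^c·ρ/(c!(1−ρ)²) = 0.45807
Wq = Lq/λ = 0.45807/8.04 = 0.05697 hr
W = Wq + 1/μ = 0.05697 + 0.48077 = 0.53774 hr

Final: 0.53774 hr


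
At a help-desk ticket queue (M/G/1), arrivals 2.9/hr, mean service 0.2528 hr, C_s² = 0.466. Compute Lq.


ρ = λ·E[S] = 2.9·0.2528 = 0.7331
Lq = ρ²(1+C_s²)/(2(1−ρ)) = 0.5375·(1+0.466)/(2·0.2669)
= 0.5375·1.4660/0.5338 = 1.47618

Final: 1.47618


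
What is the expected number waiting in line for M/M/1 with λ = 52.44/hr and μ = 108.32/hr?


ρ = 52.44/108.32 = 0.4841
Lq = ρ²/(1−ρ) = 0.2344/0.5159 = 0.4543

Final: 0.4543


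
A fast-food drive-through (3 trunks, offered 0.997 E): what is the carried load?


B(3,0.997) = 0.062114 (Erlang-B)
Carried load = a(1 − B) = 0.997·(1 − 0.062114) = 0.997·0.937886 = 0.9351 E

Final: 0.9351 Erlangs


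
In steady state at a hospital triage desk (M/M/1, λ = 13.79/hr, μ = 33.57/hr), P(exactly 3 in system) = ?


ρ = 13.79/33.57 = 0.4108
P_n = (1−ρ)·ρ^n = (1 − 0.4108)·0.4108^3 = 0.5892·0.069317 = 0.040843

Final: 0.040843


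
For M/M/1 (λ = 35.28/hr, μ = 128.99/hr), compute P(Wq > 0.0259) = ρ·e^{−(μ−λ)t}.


ρ = 35.28/128.99 = 0.2735
P(Wq > t) = ρ·e^{−(μ−λ)t} = 0.2735·e^{−2.4271}
= 0.2735·0.088293 = 0.024149

Final: 0.024149


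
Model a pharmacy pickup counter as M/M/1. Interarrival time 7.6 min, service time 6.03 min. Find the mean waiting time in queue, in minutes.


λ = 60/7.6 = 7.8947 /hr
μ = 60/6.03 = 9.9502 /hr
ρ = λ/μ = 7.8947/9.9502 = 0.7934
Wq = ρ/(μ−λ) = 0.7934/(9.9502−7.8947) = 0.38600 hr
In minutes: 0.38600·60 = 23.160 min

Final: 23.160 min


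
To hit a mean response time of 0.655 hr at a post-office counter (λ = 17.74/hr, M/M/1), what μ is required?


W = 1/(μ−λ) ⇒ μ − λ = 1/W = 1/0.655 = 1.5267
μ = λ + 1/W = 17.74 + 1.5267 = 19.2667 per hr

Final: 19.2667 /hr


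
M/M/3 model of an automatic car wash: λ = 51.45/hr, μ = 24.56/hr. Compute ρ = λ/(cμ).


ρ = λ/(cμ) = 51.45/(3·24.56) = 51.45/73.68 = 0.6983

Final: 0.6983


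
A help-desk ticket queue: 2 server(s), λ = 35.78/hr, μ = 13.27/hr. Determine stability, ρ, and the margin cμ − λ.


Total capacity cμ = 2·13.27 = 26.54/hr
ρ = λ/(cμ) = 35.78/26.54 = 1.3482
Stable ⇔ ρ < 1: NO
Spare capacity = cμ − λ = 26.54 − 35.78 = -9.24/hr

Final: ρ = 1.3482; unstable; margin = -9.24/hr


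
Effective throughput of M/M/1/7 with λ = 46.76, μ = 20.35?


ρ = 2.2978; P_K = (1−ρ)ρ^7/(1−ρ^8) = 0.565527
λ_eff = λ(1 − P_K) = 46.76·(1 − 0.565527) = 46.76·0.434473 = 20.3160 /hr

Final: 20.3160 /hr


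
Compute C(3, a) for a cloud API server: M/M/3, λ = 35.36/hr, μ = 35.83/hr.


a = λ/μ = 0.9869; ρ = a/3 = 0.3290
P₀ = 0.368653 (from M/M/c formula)
C(c,a) = [a^c/(c!(1−ρ))]·P₀ = [0.96116/(6·0.6710)]·0.368653
= 0.23872·0.368653 = 0.088007

Final: 0.088007


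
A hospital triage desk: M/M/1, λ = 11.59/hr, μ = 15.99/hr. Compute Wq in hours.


ρ = 11.59/15.99 = 0.7248
Wq = ρ/(μ−λ) = 0.7248/(15.99 − 11.59) = 0.7248/4.40 = 0.1647 hr

Final: 0.1647 hr


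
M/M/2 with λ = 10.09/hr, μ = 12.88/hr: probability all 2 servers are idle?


a = λ/μ = 10.09/12.88 = 0.7834; ρ = a/c = 0.3917
Σ_{k=0}^{1} a^k/k! (terms k=0..1) = 1.00000 + 0.78339 = 1.78339
Tail: a^2/(2!(1−ρ)) = 0.61369/(2·0.6083) = 0.50443
P₀ = 1/(1.78339 + 0.50443) = 1/2.28781 = 0.437099

Final: 0.437099


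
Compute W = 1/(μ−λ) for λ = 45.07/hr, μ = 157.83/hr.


W = 1/(μ−λ) = 1/(157.83 − 45.07) = 1/112.76 = 0.008868 hr

Final: 0.008868 hr


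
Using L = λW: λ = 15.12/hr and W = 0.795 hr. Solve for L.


L = λW = 15.12·0.795 = 12.0204

Final: 12.0204


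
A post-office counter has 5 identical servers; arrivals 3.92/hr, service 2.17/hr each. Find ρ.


ρ = λ/(cμ) = 3.92/(5·2.17) = 3.92/10.85 = 0.3613

Final: 0.3613


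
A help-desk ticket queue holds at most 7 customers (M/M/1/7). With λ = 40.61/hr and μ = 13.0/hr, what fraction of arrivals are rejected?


ρ = λ/μ = 40.61/13.0 = 3.1238
P_K = (1−ρ)ρ^K/(1−ρ^(K+1)) = (-2.1238·2902.869152)/(1 − 9068.116636)
= -6165.247484/-9067.116636 = 0.679957

Final: 0.679957


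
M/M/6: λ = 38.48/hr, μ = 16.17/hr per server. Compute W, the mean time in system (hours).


a = 2.3797; ρ = 0.3966; P₀ = 0.092186
Lq = P₀·a^c·ρ/(c!(1−ρ)²) = 0.02533
Wq = Lq/λ = 0.02533/38.48 = 0.0006583 hr
W = Wq + 1/μ = 0.0006583 + 0.06184 = 0.06250 hr

Final: 0.06250 hr


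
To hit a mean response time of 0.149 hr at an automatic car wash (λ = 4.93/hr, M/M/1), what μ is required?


W = 1/(μ−λ) ⇒ μ − λ = 1/W = 1/0.149 = 6.7114
μ = λ + 1/W = 4.93 + 6.7114 = 11.6414 per hr

Final: 11.6414 /hr


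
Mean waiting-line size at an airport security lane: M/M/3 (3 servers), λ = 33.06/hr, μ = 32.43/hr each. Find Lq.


a = λ/μ = 1.0194; ρ = a/3 = 0.3398
P₀ = 0.356316
Lq = P₀·a^c·ρ / (c!·(1−ρ)²) = 0.356316·1.05942·0.3398/(6·0.43585)
= 0.04905

Final: 0.04905


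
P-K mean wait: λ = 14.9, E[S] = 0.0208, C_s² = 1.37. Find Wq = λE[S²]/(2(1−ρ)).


ρ = λ·E[S] = 14.9·0.0208 = 0.3099
E[S²] = E[S]²(1+C_s²) = 0.0208²·(1+1.37) = 0.001025
Wq = λ·E[S²]/(2(1−ρ)) = 14.9·0.001025/(2·0.6901) = 0.01107 hr

Final: 0.01107 hr


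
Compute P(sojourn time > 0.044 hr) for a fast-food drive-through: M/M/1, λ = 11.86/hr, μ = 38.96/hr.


W ~ Exponential(μ−λ) for M/M/1.
μ − λ = 38.96 − 11.86 = 27.1000
P(W > t) = e^{−(μ−λ)t} = e^{−1.1924} = 0.303492

Final: 0.303492


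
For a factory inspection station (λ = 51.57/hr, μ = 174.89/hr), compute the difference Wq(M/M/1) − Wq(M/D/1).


ρ = 51.57/174.89 = 0.2949
Wq(M/M/1) = ρ/(μ−λ) = 0.2949/123.32 = 0.002391 hr
Wq(M/D/1) = ρ/(2(μ−λ)) = 0.001196 hr
Savings = 0.002391 − 0.001196 = 0.001196 hr

Final: 0.001196 hr


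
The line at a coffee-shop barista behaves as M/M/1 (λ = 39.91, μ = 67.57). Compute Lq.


ρ = 39.91/67.57 = 0.5906
Lq = ρ²/(1−ρ) = 0.3489/0.4094 = 0.8522

Final: 0.8522


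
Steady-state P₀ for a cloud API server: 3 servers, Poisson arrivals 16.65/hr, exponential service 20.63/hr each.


a = λ/μ = 16.65/20.63 = 0.8071; ρ = a/c = 0.2690
Σ_{k=0}^{2} a^k/k! (terms k=0..2) = 1.00000 + 0.80708 + 0.32569 = 2.13276
Tail: a^3/(3!(1−ρ)) = 0.52571/(6·0.7310) = 0.11986
P₀ = 1/(2.13276 + 0.11986) = 1/2.25263 = 0.443926

Final: 0.443926


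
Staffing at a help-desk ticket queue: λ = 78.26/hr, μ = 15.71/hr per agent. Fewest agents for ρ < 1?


Stability requires cμ > λ ⇔ c > λ/μ.
λ/μ = 78.26/15.71 = 4.9815
Minimum integer c = ⌊4.9815⌋ + 1 = 5
Check: 5·15.71 = 78.55 > 78.26, while 4·15.71 = 62.84 ≤ 78.26

Final: 5 servers


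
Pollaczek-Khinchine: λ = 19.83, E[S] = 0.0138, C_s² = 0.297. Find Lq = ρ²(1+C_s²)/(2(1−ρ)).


ρ = λ·E[S] = 19.83·0.0138 = 0.2737
Lq = ρ²(1+C_s²)/(2(1−ρ)) = 0.07489·(1+0.297)/(2·0.7263)
= 0.07489·1.2970/1.4527 = 0.06686

Final: 0.06686


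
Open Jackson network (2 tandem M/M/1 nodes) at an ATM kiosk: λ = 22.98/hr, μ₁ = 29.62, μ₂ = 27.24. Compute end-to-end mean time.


Each node sees arrival rate λ = 22.98/hr (tandem ⇒ throughput preserved).
W₁ = 1/(μ₁−λ) = 1/(29.62−22.98) = 0.15060 hr
W₂ = 1/(μ₂−λ) = 1/(27.24−22.98) = 0.23474 hr
W_total = W₁ + W₂ = 0.15060 + 0.23474 = 0.38534 hr

Final: 0.38534 hr


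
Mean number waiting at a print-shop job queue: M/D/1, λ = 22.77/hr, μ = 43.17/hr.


ρ = 22.77/43.17 = 0.5274
M/D/1: Lq = ρ²/(2(1−ρ)) = 0.2782/(2·0.4726) = 0.29436

Final: 0.29436


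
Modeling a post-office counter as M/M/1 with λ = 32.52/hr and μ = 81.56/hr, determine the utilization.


ρ = λ/μ = 32.52/81.56 = 0.3987

Final: 0.3987


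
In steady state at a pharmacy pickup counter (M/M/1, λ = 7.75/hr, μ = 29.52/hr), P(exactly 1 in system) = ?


ρ = 7.75/29.52 = 0.2625
P_n = (1−ρ)·ρ^n = (1 − 0.2625)·0.2625^1 = 0.7375·0.262534 = 0.193610

Final: 0.193610


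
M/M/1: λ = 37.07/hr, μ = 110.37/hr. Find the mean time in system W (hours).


W = 1/(μ−λ) = 1/(110.37 − 37.07) = 1/73.30 = 0.01364 hr

Final: 0.01364 hr


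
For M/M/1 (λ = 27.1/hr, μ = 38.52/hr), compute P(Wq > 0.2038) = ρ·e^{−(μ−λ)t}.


ρ = 27.1/38.52 = 0.7035
P(Wq > t) = ρ·e^{−(μ−λ)t} = 0.7035·e^{−2.3274}
= 0.7035·0.097549 = 0.068629

Final: 0.068629


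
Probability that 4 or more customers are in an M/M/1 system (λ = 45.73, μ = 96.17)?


ρ = 45.73/96.17 = 0.4755
P(N ≥ n) = ρ^n = 0.4755^4 = 0.051127

Final: 0.051127


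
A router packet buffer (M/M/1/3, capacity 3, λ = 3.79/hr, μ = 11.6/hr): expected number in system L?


ρ = 3.79/11.6 = 0.3267
L = ρ[1 − (K+1)ρ^K + Kρ^(K+1)] / [(1−ρ)(1−ρ^(K+1))]
Numerator: 0.3267·(1 − 4·0.034877 + 3·0.011395) = 0.292312
Denominator: (0.6733)·(0.988605) = 0.665604
L = 0.292312/0.665604 = 0.4392

Final: 0.4392


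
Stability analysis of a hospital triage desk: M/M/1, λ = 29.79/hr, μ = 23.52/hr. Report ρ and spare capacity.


Total capacity cμ = 1·23.52 = 23.52/hr
ρ = λ/(cμ) = 29.79/23.52 = 1.2666
Stable ⇔ ρ < 1: NO
Spare capacity = cμ − λ = 23.52 − 29.79 = -6.27/hr

Final: ρ = 1.2666; unstable; margin = -6.27/hr


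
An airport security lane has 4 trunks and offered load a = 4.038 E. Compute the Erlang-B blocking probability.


B(c,a) = (a^c/c!) / Σ_{k=0}^{c} a^k/k!
a^4/4! = 11.077813
Σ terms (k=0..4): 1.00000 + 4.03800 + 8.15272 + 10.97356 + 11.07781 = 35.242098
B = 11.077813/35.242098 = 0.314335

Final: 0.314335


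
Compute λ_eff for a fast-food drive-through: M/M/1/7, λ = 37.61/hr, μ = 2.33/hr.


ρ = 16.1416; P_K = (1−ρ)ρ^7/(1−ρ^8) = 0.938048
λ_eff = λ(1 − P_K) = 37.61·(1 − 0.938048) = 37.61·0.061952 = 2.3300 /hr

Final: 2.3300 /hr


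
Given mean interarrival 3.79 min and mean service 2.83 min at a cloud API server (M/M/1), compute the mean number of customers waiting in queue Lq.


λ = 60/3.79 = 15.8311 /hr
μ = 60/2.83 = 21.2014 /hr
ρ = λ/μ = 15.8311/21.2014 = 0.7467
Lq = ρ²/(1−ρ) = 0.5576/0.2533 = 2.2012

Final: 2.2012


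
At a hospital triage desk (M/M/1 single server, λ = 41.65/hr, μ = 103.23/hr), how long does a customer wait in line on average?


ρ = 41.65/103.23 = 0.4035
Wq = ρ/(μ−λ) = 0.4035/(103.23 − 41.65) = 0.4035/61.58 = 0.006552 hr

Final: 0.006552 hr


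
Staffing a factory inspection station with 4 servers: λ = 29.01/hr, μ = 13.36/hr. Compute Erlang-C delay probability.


a = λ/μ = 2.1714; ρ = a/4 = 0.5429
P₀ = 0.107973 (from M/M/c formula)
C(c,a) = [a^c/(c!(1−ρ))]·P₀ = [22.23131/(24·0.4571)]·0.107973
= 2.02627·0.107973 = 0.218783

Final: 0.218783


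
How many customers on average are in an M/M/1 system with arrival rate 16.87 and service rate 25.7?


ρ = λ/μ = 16.87/25.7 = 0.6564
L = ρ/(1−ρ) = 0.6564/(1 − 0.6564) = 0.6564/0.3436 = 1.9105

Final: 1.9105


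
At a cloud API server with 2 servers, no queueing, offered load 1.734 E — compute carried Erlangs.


B(2,1.734) = 0.354790 (Erlang-B)
Carried load = a(1 − B) = 1.734·(1 − 0.354790) = 1.734·0.645210 = 1.1188 E

Final: 1.1188 Erlangs


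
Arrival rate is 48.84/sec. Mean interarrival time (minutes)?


Mean interarrival time = 1/λ = 1/48.84 second = 0.02048 second
In minutes: 0.02048 × 0.0166667 = 0.0003413 min

Final: 0.0003413 min


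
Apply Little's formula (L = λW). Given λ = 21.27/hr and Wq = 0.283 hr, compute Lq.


Lq = λWq = 21.27·0.283 = 6.0194

Final: 6.0194


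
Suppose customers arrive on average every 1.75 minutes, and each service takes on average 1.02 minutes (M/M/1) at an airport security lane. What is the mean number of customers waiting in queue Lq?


λ = 60/1.75 = 34.2857 /hr
μ = 60/1.02 = 58.8235 /hr
ρ = λ/μ = 34.2857/58.8235 = 0.5829
Lq = ρ²/(1−ρ) = 0.3397/0.4171 = 0.8144

Final: 0.8144


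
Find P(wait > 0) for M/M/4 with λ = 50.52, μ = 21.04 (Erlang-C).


a = λ/μ = 2.4011; ρ = a/4 = 0.6003
P₀ = 0.082945 (from M/M/c formula)
C(c,a) = [a^c/(c!(1−ρ))]·P₀ = [33.24072/(24·0.3997)]·0.082945
= 3.46505·0.082945 = 0.287407

Final: 0.287407


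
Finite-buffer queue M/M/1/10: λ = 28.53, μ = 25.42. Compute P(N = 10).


ρ = λ/μ = 28.53/25.42 = 1.1223
P_K = (1−ρ)ρ^K/(1−ρ^(K+1)) = (-0.1223·3.171482)/(1 − 3.559496)
= -0.388014/-2.559496 = 0.151598

Final: 0.151598


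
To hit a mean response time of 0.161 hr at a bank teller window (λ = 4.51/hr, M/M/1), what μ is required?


W = 1/(μ−λ) ⇒ μ − λ = 1/W = 1/0.161 = 6.2112
μ = λ + 1/W = 4.51 + 6.2112 = 10.7212 per hr

Final: 10.7212 /hr


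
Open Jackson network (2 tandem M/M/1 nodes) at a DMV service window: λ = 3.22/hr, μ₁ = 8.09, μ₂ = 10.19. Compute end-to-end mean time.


Each node sees arrival rate λ = 3.22/hr (tandem ⇒ throughput preserved).
W₁ = 1/(μ₁−λ) = 1/(8.09−3.22) = 0.20534 hr
W₂ = 1/(μ₂−λ) = 1/(10.19−3.22) = 0.14347 hr
W_total = W₁ + W₂ = 0.20534 + 0.14347 = 0.34881 hr

Final: 0.34881 hr
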